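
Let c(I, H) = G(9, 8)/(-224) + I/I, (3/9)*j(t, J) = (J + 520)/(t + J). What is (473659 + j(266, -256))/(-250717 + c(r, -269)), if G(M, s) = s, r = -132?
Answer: -66323348/35100245 ≈ -1.8895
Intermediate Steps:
j(t, J) = 3*(520 + J)/(J + t) (j(t, J) = 3*((J + 520)/(t + J)) = 3*((520 + J)/(J + t)) = 3*(520 + J)/(J + t))
c(I, H) = 27/28 (c(I, H) = 8/(-224) + I/I = 8*(-1/224) + 1 = -1/28 + 1 = 27/28)
(473659 + j(266, -256))/(-250717 + c(r, -269)) = (473659 + 3*(520 - 256)/(-256 + 266))/(-250717 + 27/28) = (473659 + 3*264/10)/(-7020049/28) = (473659 + 3*(⅒)*264)*(-28/7020049) = (473659 + 396/5)*(-28/7020049) = (2368691/5)*(-28/7020049) = -66323348/35100245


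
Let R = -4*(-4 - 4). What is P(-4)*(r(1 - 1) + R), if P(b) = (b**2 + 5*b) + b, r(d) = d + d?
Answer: -256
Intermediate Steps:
r(d) = 2*d
R = 32 (R = -4*(-8) = 32)
P(b) = b**2 + 6*b
P(-4)*(r(1 - 1) + R) = (-4*(6 - 4))*(2*(1 - 1) + 32) = (-4*2)*(2*0 + 32) = -8*(0 + 32) = -8*32 = -256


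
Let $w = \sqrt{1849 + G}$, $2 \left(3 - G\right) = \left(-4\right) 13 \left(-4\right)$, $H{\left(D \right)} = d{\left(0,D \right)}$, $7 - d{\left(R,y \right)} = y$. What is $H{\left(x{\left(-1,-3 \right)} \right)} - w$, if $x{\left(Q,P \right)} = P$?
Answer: $10 - 2 \sqrt{437} \approx -31.809$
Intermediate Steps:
$d{\left(R,y \right)} = 7 - y$
$H{\left(D \right)} = 7 - D$
$G = -101$ ($G = 3 - \frac{\left(-4\right) 13 \left(-4\right)}{2} = 3 - \frac{\left(-52\right) \left(-4\right)}{2} = 3 - 104 = -101$)
$w = 2 \sqrt{437}$ ($w = \sqrt{1849 - 101} = \sqrt{1748} = 2 \sqrt{437} \approx 41.809$)
$H{\left(x{\left(-1,-3 \right)} \right)} - w = \left(7 - -3\right) - 2 \sqrt{437} = \left(7 + 3\right) - 2 \sqrt{437} = 10 - 2 \sqrt{437}$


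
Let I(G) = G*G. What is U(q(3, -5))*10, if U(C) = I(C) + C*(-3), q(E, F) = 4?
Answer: 40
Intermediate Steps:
I(G) = G**2
U(C) = C**2 - 3*C (U(C) = C**2 + C*(-3) = C**2 - 3*C)
U(q(3, -5))*10 = (4*(-3 + 4))*10 = (4*1)*10 = 4*10 = 40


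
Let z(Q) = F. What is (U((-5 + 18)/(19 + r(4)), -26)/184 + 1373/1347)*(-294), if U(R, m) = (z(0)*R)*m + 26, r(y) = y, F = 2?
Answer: -139784015/475042 ≈ -294.26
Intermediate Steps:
z(Q) = 2
U(R, m) = 26 + 2*R*m (U(R, m) = (2*R)*m + 26 = 2*R*m + 26 = 26 + 2*R*m)
(U((-5 + 18)/(19 + r(4)), -26)/184 + 1373/1347)*(-294) = ((26 + 2*((-5 + 18)/(19 + 4))*(-26))/184 + 1373/1347)*(-294) = ((26 + 2*(13/23)*(-26))*(1/184) + 1373*(1/1347))*(-294) = ((26 + 2*(13*(1/23))*(-26))*(1/184) + 1373/1347)*(-294) = ((26 + 2*(13/23)*(-26))*(1/184) + 1373/1347)*(-294) = ((26 - 676/23)*(1/184) + 1373/1347)*(-294) = (-78/23*1/184 + 1373/1347)*(-294) = (-39/2116 + 1373/1347)*(-294) = (2852735/2850252)*(-294) = -139784015/475042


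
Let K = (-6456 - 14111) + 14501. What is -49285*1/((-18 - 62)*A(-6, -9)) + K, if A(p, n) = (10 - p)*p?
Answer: -9327233/1536 ≈ -6072.4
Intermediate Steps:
K = -6066 (K = -20567 + 14501 = -6066)
A(p, n) = p*(10 - p)
-49285*1/((-18 - 62)*A(-6, -9)) + K = -49285*(-1/(6*(-18 - 62)*(10 - 1*(-6)))) - 6066 = -49285*1/(480*(10 + 6)) - 6066 = -49285/((-(-480)*16)) - 6066 = -49285/((-80*(-96))) - 6066 = -49285/7680 - 6066 = -49285*1/7680 - 6066 = -9857/1536 - 6066 = -9327233/1536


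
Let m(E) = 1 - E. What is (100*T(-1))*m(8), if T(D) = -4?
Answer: 2800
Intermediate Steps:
(100*T(-1))*m(8) = (100*(-4))*(1 - 1*8) = -400*(1 - 8) = -400*(-7) = 2800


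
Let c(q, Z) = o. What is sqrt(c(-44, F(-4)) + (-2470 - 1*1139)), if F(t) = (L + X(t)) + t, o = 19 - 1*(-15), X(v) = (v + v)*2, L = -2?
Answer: 5*I*sqrt(143) ≈ 59.791*I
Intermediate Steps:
X(v) = 4*v (X(v) = (2*v)*2 = 4*v)
o = 34 (o = 19 + 15 = 34)
F(t) = -2 + 5*t (F(t) = (-2 + 4*t) + t = -2 + 5*t)
c(q, Z) = 34
sqrt(c(-44, F(-4)) + (-2470 - 1*1139)) = sqrt(34 + (-2470 - 1*1139)) = sqrt(34 + (-2470 - 1139)) = sqrt(34 - 3609) = sqrt(-3575) = 5*I*sqrt(143)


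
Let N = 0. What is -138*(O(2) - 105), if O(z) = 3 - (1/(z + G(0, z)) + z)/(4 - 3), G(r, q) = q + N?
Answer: 28773/2 ≈ 14387.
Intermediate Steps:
G(r, q) = q (G(r, q) = q + 0 = q)
O(z) = 3 - z - 1/(2*z) (O(z) = 3 - (1/(z + z) + z)/(4 - 3) = 3 - (1/(2*z) + z)/1 = 3 - (1/(2*z) + z) = 3 - (z + 1/(2*z)) = 3 + (-z - 1/(2*z)) = 3 - z - 1/(2*z))
-138*(O(2) - 105) = -138*((3 - 1*2 - 1/2/2) - 105) = -138*((3 - 2 - 1/2*1/2) - 105) = -138*((3 - 2 - 1/4) - 105) = -138*(3/4 - 105) = -138*(-417/4) = 28773/2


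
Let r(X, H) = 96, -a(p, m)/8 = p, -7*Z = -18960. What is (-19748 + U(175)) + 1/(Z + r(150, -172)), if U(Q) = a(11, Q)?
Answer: -389420345/19632 ≈ -19836.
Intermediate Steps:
Z = 18960/7 (Z = -⅐*(-18960) = 18960/7 ≈ 2708.6)
a(p, m) = -8*p
U(Q) = -88 (U(Q) = -8*11 = -88)
(-19748 + U(175)) + 1/(Z + r(150, -172)) = (-19748 - 88) + 1/(18960/7 + 96) = -19836 + 1/(19632/7) = -19836 + 7/19632 = -389420345/19632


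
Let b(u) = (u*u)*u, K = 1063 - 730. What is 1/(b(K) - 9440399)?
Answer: 1/27485638 ≈ 3.6383e-8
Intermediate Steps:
K = 333
b(u) = u³ (b(u) = u²*u = u³)
1/(b(K) - 9440399) = 1/(333³ - 9440399) = 1/(36926037 - 9440399) = 1/27485638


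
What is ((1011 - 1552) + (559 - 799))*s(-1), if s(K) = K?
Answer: 781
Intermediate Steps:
((1011 - 1552) + (559 - 799))*s(-1) = ((1011 - 1552) + (559 - 799))*(-1) = (-541 - 240)*(-1) = -781*(-1) = 781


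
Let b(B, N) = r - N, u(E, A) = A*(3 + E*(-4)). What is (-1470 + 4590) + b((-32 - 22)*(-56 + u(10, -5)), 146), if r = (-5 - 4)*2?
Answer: 2956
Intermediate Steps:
r = -18 (r = -9*2 = -18)
u(E, A) = A*(3 - 4*E)
b(B, N) = -18 - N
(-1470 + 4590) + b((-32 - 22)*(-56 + u(10, -5)), 146) = (-1470 + 4590) + (-18 - 1*146) = 3120 + (-18 - 146) = 3120 - 164 = 2956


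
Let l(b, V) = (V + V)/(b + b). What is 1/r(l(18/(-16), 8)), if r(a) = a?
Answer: -9/64 ≈ -0.14063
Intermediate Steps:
l(b, V) = V/b (l(b, V) = (2*V)/((2*b)) = (2*V)*(1/(2*b)) = V/b)
1/r(l(18/(-16), 8)) = 1/(8/((18/(-16)))) = 1/(8/((18*(-1/16)))) = 1/(8/(-9/8)) = 1/(8*(-8/9)) = 1/(-64/9) = -9/64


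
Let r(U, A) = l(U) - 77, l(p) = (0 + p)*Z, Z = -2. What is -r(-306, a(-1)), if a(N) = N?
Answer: -535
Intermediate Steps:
l(p) = -2*p (l(p) = (0 + p)*(-2) = p*(-2) = -2*p)
r(U, A) = -77 - 2*U (r(U, A) = -2*U - 77 = -77 - 2*U)
-r(-306, a(-1)) = -(-77 - 2*(-306)) = -(-77 + 612) = -1*535 = -535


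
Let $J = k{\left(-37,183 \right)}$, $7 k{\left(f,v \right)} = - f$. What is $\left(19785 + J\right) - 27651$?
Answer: $- \frac{55025}{7} \approx -7860.7$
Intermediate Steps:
$k{\left(f,v \right)} = - \frac{f}{7}$ ($k{\left(f,v \right)} = \frac{\left(-1\right) f}{7} = - \frac{f}{7}$)
$J = \frac{37}{7}$ ($J = \left(- \frac{1}{7}\right) \left(-37\right) = \frac{37}{7} \approx 5.2857$)
$\left(19785 + J\right) - 27651 = \left(19785 + \frac{37}{7}\right) - 27651 = \frac{138532}{7} - 27651 = - \frac{55025}{7}$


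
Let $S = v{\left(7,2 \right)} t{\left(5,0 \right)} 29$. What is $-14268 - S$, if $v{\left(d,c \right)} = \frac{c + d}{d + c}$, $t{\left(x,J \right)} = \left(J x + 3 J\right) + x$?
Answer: $-14413$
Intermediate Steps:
$t{\left(x,J \right)} = x + 3 J + J x$ ($t{\left(x,J \right)} = \left(3 J + J x\right) + x = x + 3 J + J x$)
$v{\left(d,c \right)} = 1$ ($v{\left(d,c \right)} = \frac{c + d}{c + d} = 1$)
$S = 145$ ($S = 1 \left(5 + 3 \cdot 0 + 0 \cdot 5\right) 29 = 1 \left(5 + 0 + 0\right) 29 = 1 \cdot 5 \cdot 29 = 5 \cdot 29 = 145$)
$-14268 - S = -14268 - 145 = -14413$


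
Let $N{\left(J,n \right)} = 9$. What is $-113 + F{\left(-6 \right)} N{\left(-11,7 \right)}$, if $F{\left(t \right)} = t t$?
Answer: $211$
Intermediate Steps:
$F{\left(t \right)} = t^{2}$
$-113 + F{\left(-6 \right)} N{\left(-11,7 \right)} = -113 + \left(-6\right)^{2} \cdot 9 = -113 + 36 \cdot 9 = -113 + 324 = 211$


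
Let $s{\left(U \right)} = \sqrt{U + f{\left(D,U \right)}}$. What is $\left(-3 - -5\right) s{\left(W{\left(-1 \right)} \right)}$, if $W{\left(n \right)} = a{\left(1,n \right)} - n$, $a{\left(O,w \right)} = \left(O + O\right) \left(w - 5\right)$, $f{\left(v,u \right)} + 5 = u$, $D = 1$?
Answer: $6 i \sqrt{3} \approx 10.392 i$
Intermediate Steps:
$f{\left(v,u \right)} = -5 + u$
$a{\left(O,w \right)} = 2 O \left(-5 + w\right)$
$W{\left(n \right)} = -10 + n$ ($W{\left(n \right)} = 2 \cdot 1 \left(-5 + n\right) - n = \left(-10 + 2 n\right) - n = -10 + n$)
$s{\left(U \right)} = \sqrt{-5 + 2 U}$ ($s{\left(U \right)} = \sqrt{U + \left(-5 + U\right)} = \sqrt{-5 + 2 U}$)
$\left(-3 - -5\right) s{\left(W{\left(-1 \right)} \right)} = \left(-3 - -5\right) \sqrt{-5 + 2 \left(-10 - 1\right)} = \left(-3 + 5\right) \sqrt{-5 + 2 \left(-11\right)} = 2 \sqrt{-5 - 22} = 2 \sqrt{-27} = 2 \cdot 3 i \sqrt{3} = 6 i \sqrt{3}$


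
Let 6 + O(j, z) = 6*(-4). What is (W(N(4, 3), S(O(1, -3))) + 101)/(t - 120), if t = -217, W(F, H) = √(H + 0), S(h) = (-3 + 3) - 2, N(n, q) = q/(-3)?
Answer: -101/337 - I*√2/337 ≈ -0.2997 - 0.0041965*I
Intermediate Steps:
N(n, q) = -q/3 (N(n, q) = q*(-⅓) = -q/3)
O(j, z) = -30 (O(j, z) = -6 + 6*(-4) = -6 - 24 = -30)
S(h) = -2 (S(h) = 0 - 2 = -2)
W(F, H) = √H
(W(N(4, 3), S(O(1, -3))) + 101)/(t - 120) = (√(-2) + 101)/(-217 - 120) = (I*√2 + 101)/(-337) = (101 + I*√2)*(-1/337) = -101/337 - I*√2/337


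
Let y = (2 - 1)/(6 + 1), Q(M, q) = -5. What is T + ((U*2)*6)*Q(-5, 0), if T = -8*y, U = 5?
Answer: -2108/7 ≈ -301.14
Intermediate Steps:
y = 1/7 ≈ 0.14286
T = -8/7 ≈ -1.1429
T + ((U*2)*6)*Q(-5, 0) = -8/7 + ((5*2)*6)*(-5) = -8/7 + (10*6)*(-5) = -8/7 + 60*(-5) = -8/7 - 300 = -2108/7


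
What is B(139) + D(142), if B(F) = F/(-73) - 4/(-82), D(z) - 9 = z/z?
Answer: 24377/2993 ≈ 8.1447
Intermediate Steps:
D(z) = 10 (D(z) = 9 + z/z = 9 + 1 = 10)
B(F) = 2/41 - F/73 (B(F) = F*(-1/73) - 4*(-1/82) = -F/73 + 2/41 = 2/41 - F/73)
B(139) + D(142) = (2/41 - 1/73*139) + 10 = (2/41 - 139/73) + 10 = -5553/2993 + 10 = 24377/2993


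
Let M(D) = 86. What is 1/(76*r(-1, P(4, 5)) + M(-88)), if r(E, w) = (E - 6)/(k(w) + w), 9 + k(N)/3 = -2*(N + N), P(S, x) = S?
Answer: 71/6638 ≈ 0.010696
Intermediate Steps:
k(N) = -27 - 12*N (k(N) = -27 + 3*(-2*(N + N)) = -27 + 3*(-4*N) = -27 - 12*N)
r(E, w) = (-6 + E)/(-27 - 11*w) (r(E, w) = (E - 6)/((-27 - 12*w) + w) = (-6 + E)/(-27 - 11*w))
1/(76*r(-1, P(4, 5)) + M(-88)) = 1/(76*((6 - 1*(-1))/(27 + 11*4)) + 86) = 1/(76*((6 + 1)/(27 + 44)) + 86) = 1/(76*(7/71) + 86) = 1/(532/71 + 86) = 1/(6638/71) = 71/6638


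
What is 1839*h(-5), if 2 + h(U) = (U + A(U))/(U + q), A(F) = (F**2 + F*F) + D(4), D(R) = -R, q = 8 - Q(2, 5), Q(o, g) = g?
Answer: -82755/2 ≈ -41378.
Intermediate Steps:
q = 3 (q = 8 - 1*5 = 8 - 5 = 3)
A(F) = -4 + 2*F**2 (A(F) = (F**2 + F*F) - 1*4 = (F**2 + F**2) - 4 = 2*F**2 - 4 = -4 + 2*F**2)
h(U) = -2 + (-4 + U + 2*U**2)/(3 + U) (h(U) = -2 + (U + (-4 + 2*U**2))/(U + 3) = -2 + (-4 + U + 2*U**2)/(3 + U))
1839*h(-5) = 1839*((-10 - 1*(-5) + 2*(-5)**2)/(3 - 5)) = 1839*((-10 + 5 + 2*25)/(-2)) = 1839*(-(-10 + 5 + 50)/2) = 1839*(-1/2*45) = 1839*(-45/2) = -82755/2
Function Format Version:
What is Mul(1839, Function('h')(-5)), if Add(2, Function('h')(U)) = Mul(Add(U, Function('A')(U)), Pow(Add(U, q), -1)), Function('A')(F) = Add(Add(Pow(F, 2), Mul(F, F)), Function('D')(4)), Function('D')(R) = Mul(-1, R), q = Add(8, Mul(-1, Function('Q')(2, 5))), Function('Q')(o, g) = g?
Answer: Rational(-82755, 2) ≈ -41378.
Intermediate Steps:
q = 3 (q = Add(8, Mul(-1, 5)) = Add(8, -5) = 3)
Function('A')(F) = Add(-4, Mul(2, Pow(F, 2))) (Function('A')(F) = Add(Add(Pow(F, 2), Mul(F, F)), Mul(-1, 4)) = Add(Add(Pow(F, 2), Pow(F, 2)), -4) = Add(Mul(2, Pow(F, 2)), -4) = Add(-4, Mul(2, Pow(F, 2))))
Function('h')(U) = Add(-2, Mul(Pow(Add(3, U), -1), Add(-4, U, Mul(2, Pow(U, 2))))) (Function('h')(U) = Add(-2, Mul(Add(U, Add(-4, Mul(2, Pow(U, 2)))), Pow(Add(U, 3), -1))) = Add(-2, Mul(Add(-4, U, Mul(2, Pow(U, 2))), Pow(Add(3, U), -1))) = Add(-2, Mul(Pow(Add(3, U), -1), Add(-4, U, Mul(2, Pow(U, 2))))))
Mul(1839, Function('h')(-5)) = Mul(1839, Mul(Pow(Add(3, -5), -1), Add(-10, Mul(-1, -5), Mul(2, Pow(-5, 2))))) = Mul(1839, Mul(Pow(-2, -1), Add(-10, 5, Mul(2, 25)))) = Mul(1839, Mul(Rational(-1, 2), Add(-10, 5, 50))) = Mul(1839, Mul(Rational(-1, 2), 45)) = Mul(1839, Rational(-45, 2)) = Rational(-82755, 2)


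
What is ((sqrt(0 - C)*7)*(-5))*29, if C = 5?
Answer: -1015*I*sqrt(5) ≈ -2269.6*I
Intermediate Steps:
((sqrt(0 - C)*7)*(-5))*29 = ((sqrt(0 - 1*5)*7)*(-5))*29 = ((sqrt(0 - 5)*7)*(-5))*29 = ((sqrt(-5)*7)*(-5))*29 = (((I*sqrt(5))*7)*(-5))*29 = ((7*I*sqrt(5))*(-5))*29 = -35*I*sqrt(5)*29 = -1015*I*sqrt(5)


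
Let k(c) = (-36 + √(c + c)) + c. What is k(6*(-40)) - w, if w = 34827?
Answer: -35103 + 4*I*√30 ≈ -35103.0 + 21.909*I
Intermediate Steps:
k(c) = -36 + c + √2*√c (k(c) = (-36 + √(2*c)) + c = (-36 + √2*√c) + c = -36 + c + √2*√c)
k(6*(-40)) - w = (-36 + 6*(-40) + √2*√(6*(-40))) - 1*34827 = (-36 - 240 + √2*√(-240)) - 34827 = (-36 - 240 + √2*(4*I*√15)) - 34827 = (-36 - 240 + 4*I*√30) - 34827 = (-276 + 4*I*√30) - 34827 = -35103 + 4*I*√30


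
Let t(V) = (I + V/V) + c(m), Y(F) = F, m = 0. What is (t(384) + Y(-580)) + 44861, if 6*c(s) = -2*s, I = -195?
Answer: 44087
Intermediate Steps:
c(s) = -s/3 (c(s) = (-2*s)/6 = -s/3)
t(V) = -194 (t(V) = (-195 + V/V) - ⅓*0 = (-195 + 1) + 0 = -194 + 0 = -194)
(t(384) + Y(-580)) + 44861 = (-194 - 580) + 44861 = -774 + 44861 = 44087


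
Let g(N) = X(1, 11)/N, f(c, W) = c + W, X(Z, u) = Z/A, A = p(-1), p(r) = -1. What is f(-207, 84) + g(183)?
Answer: -22510/183 ≈ -123.01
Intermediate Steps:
A = -1
X(Z, u) = -Z (X(Z, u) = Z/(-1) = Z*(-1) = -Z)
f(c, W) = W + c
g(N) = -1/N (g(N) = (-1*1)/N = -1/N)
f(-207, 84) + g(183) = (84 - 207) - 1/183 = -123 - 1*1/183 = -123 - 1/183 = -22510/183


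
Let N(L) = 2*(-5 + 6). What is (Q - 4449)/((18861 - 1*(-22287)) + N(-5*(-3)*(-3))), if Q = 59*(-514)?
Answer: -1391/1646 ≈ -0.84508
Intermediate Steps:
N(L) = 2 (N(L) = 2*1 = 2)
Q = -30326
(Q - 4449)/((18861 - 1*(-22287)) + N(-5*(-3)*(-3))) = (-30326 - 4449)/((18861 - 1*(-22287)) + 2) = -34775/((18861 + 22287) + 2) = -34775/(41148 + 2) = -34775/41150 = -34775*1/41150 = -1391/1646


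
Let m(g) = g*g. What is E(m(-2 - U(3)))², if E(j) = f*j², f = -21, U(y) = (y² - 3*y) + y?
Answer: 172265625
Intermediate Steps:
U(y) = y² - 2*y
m(g) = g²
E(j) = -21*j²
E(m(-2 - U(3)))² = (-21*(-2 - 3*(-2 + 3))⁴)² = (-21*(-2 - 3)⁴)² = (-21*((-5)²)²)² = (-21*25²)² = (-21*625)² = (-13125)² = 172265625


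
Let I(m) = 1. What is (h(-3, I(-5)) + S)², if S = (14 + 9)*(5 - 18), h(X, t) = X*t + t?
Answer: 90601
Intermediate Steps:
h(X, t) = t + X*t
S = -299 (S = 23*(-13) = -299)
(h(-3, I(-5)) + S)² = (1*(1 - 3) - 299)² = (1*(-2) - 299)² = (-2 - 299)² = (-301)² = 90601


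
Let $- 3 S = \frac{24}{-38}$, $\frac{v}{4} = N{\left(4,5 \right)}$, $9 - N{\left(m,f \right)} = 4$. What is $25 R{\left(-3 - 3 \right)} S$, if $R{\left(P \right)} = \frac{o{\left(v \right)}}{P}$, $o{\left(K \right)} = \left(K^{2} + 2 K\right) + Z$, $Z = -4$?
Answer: $- \frac{21800}{57} \approx -382.46$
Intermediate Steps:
$N{\left(m,f \right)} = 5$ ($N{\left(m,f \right)} = 9 - 4 = 5$)
$v = 20$ ($v = 4 \cdot 5 = 20$)
$o{\left(K \right)} = -4 + K^{2} + 2 K$ ($o{\left(K \right)} = \left(K^{2} + 2 K\right) - 4 = -4 + K^{2} + 2 K$)
$S = \frac{4}{19}$ ($S = - \frac{24 \frac{1}{-38}}{3} = - \frac{24 \left(- \frac{1}{38}\right)}{3} = \left(- \frac{1}{3}\right) \left(- \frac{12}{19}\right) = \frac{4}{19} \approx 0.21053$)
$R{\left(P \right)} = \frac{436}{P}$ ($R{\left(P \right)} = \frac{-4 + 20^{2} + 2 \cdot 20}{P} = \frac{-4 + 400 + 40}{P} = \frac{436}{P}$)
$25 R{\left(-3 - 3 \right)} S = 25 \frac{436}{-3 - 3} \cdot \frac{4}{19} = 25 \frac{436}{-6} \cdot \frac{4}{19} = 25 \cdot 436 \left(- \frac{1}{6}\right) \frac{4}{19} = 25 \left(- \frac{218}{3}\right) \frac{4}{19} = \left(- \frac{5450}{3}\right) \frac{4}{19} = - \frac{21800}{57}$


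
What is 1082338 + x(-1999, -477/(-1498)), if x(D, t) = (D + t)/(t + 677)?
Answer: 1098162034549/1014623 ≈ 1.0823e+6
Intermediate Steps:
x(D, t) = (D + t)/(677 + t)
1082338 + x(-1999, -477/(-1498)) = 1082338 + (-1999 - 477/(-1498))/(677 - 477/(-1498)) = 1082338 + (-1999 - 477*(-1/1498))/(677 - 477*(-1/1498)) = 1082338 + (-1999 + 477/1498)/(677 + 477/1498) = 1082338 - 2994025/1498/(1014623/1498) = 1082338 + (1498/1014623)*(-2994025/1498) = 1082338 - 2994025/1014623 = 1098162034549/1014623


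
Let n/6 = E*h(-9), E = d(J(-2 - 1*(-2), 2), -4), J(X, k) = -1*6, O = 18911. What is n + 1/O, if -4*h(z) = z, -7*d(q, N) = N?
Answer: 1021201/132377 ≈ 7.7143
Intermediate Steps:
J(X, k) = -6
d(q, N) = -N/7
E = 4/7 (E = -1/7*(-4) = 4/7 ≈ 0.57143)
h(z) = -z/4
n = 54/7 (n = 6*(4*(-1/4*(-9))/7) = 6*((4/7)*(9/4)) = 6*(9/7) = 54/7 ≈ 7.7143)
n + 1/O = 54/7 + 1/18911 = 1021201/132377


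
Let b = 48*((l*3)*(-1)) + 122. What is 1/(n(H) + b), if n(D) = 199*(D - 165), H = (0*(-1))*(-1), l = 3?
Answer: -1/33145 ≈ -3.0170e-5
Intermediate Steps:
H = 0 (H = 0*(-1) = 0)
n(D) = -32835 + 199*D (n(D) = 199*(-165 + D) = -32835 + 199*D)
b = -310 (b = 48*((3*3)*(-1)) + 122 = 48*(9*(-1)) + 122 = 48*(-9) + 122 = -432 + 122 = -310)
1/(n(H) + b) = 1/((-32835 + 199*0) - 310) = 1/((-32835 + 0) - 310) = 1/(-32835 - 310) = 1/(-33145) = -1/33145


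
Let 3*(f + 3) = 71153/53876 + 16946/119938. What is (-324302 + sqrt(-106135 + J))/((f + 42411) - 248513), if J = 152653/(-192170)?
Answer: 1047784038188888/665900976809085 - 1615444922*I*sqrt(435502392825390)/21327698452233644075 ≈ 1.5735 - 0.0015807*I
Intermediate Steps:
f = -8118180997/3230889844 (f = -3 + (71153/53876 + 16946/119938)/3 = -3 + (71153*(1/53876) + 16946*(1/119938))/3 = -3 + (71153/53876 + 8473/59969)/3 = -3 + (1/3)*(4723465605/3230889844) = -3 + 1574488535/3230889844 = -8118180997/3230889844 ≈ -2.5127)
J = -152653/192170 (J = 152653*(-1/192170) = -152653/192170 ≈ -0.79436)
(-324302 + sqrt(-106135 + J))/((f + 42411) - 248513) = (-324302 + sqrt(-106135 - 152653/192170))/((-8118180997/3230889844 + 42411) - 248513) = (-324302 + sqrt(-20396115603/192170))/(137017150992887/3230889844 - 248513) = (-324302 + 3*I*sqrt(435502392825390)/192170)/(-665900976809085/3230889844) = (-324302 + 3*I*sqrt(435502392825390)/192170)*(-3230889844/665900976809085) = 1047784038188888/665900976809085 - 1615444922*I*sqrt(435502392825390)/21327698452233644075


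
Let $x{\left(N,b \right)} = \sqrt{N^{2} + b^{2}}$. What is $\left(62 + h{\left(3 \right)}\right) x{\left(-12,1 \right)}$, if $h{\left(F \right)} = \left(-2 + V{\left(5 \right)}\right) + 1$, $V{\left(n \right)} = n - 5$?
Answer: $61 \sqrt{145} \approx 734.54$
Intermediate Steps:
$V{\left(n \right)} = -5 + n$
$h{\left(F \right)} = -1$ ($h{\left(F \right)} = \left(-2 + \left(-5 + 5\right)\right) + 1 = \left(-2 + 0\right) + 1 = -2 + 1 = -1$)
$\left(62 + h{\left(3 \right)}\right) x{\left(-12,1 \right)} = \left(62 - 1\right) \sqrt{\left(-12\right)^{2} + 1^{2}} = 61 \sqrt{144 + 1} = 61 \sqrt{145}$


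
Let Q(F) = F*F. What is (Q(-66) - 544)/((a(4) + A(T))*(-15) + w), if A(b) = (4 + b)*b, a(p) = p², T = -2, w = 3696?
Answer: 953/879 ≈ 1.0842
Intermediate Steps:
Q(F) = F²
A(b) = b*(4 + b)
(Q(-66) - 544)/((a(4) + A(T))*(-15) + w) = ((-66)² - 544)/((4² - 2*(4 - 2))*(-15) + 3696) = (4356 - 544)/((16 - 2*2)*(-15) + 3696) = 3812/((16 - 4)*(-15) + 3696) = 3812/(12*(-15) + 3696) = 3812/(-180 + 3696) = 3812/3516 = 3812*(1/3516) = 953/879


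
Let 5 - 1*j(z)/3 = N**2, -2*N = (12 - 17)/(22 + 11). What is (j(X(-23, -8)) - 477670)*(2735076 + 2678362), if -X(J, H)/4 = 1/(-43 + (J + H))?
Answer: -1877258726116115/726 ≈ -2.5858e+12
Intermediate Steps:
N = 5/66 (N = -(12 - 17)/(2*(22 + 11)) = -(-5)/(2*33) = -1/2*(-5/33) = 5/66 ≈ 0.075758)
X(J, H) = -4/(-43 + H + J) (X(J, H) = -4/(-43 + (J + H)) = -4/(-43 + (H + J)) = -4/(-43 + H + J))
j(z) = 21755/1452 (j(z) = 15 - 3*(5/66)**2 = 15 - 3*25/4356 = 15 - 25/1452 = 21755/1452)
(j(X(-23, -8)) - 477670)*(2735076 + 2678362) = (21755/1452 - 477670)*(2735076 + 2678362) = -693555085/1452*5413438 = -1877258726116115/726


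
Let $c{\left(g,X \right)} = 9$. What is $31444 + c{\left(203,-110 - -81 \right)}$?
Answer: $31453$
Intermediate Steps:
$31444 + c{\left(203,-110 - -81 \right)} = 31444 + 9 = 31453$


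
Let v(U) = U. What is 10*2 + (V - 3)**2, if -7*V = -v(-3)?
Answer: 1556/49 ≈ 31.755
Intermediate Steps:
V = -3/7 (V = -(-1)*(-3)/7 = -1/7*3 = -3/7 ≈ -0.42857)
10*2 + (V - 3)**2 = 10*2 + (-3/7 - 3)**2 = 20 + (-24/7)**2 = 20 + 576/49 = 1556/49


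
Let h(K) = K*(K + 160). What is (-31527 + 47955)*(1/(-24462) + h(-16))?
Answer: -154314909362/4077 ≈ -3.7850e+7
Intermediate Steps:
h(K) = K*(160 + K)
(-31527 + 47955)*(1/(-24462) + h(-16)) = (-31527 + 47955)*(1/(-24462) - 16*(160 - 16)) = 16428*(-1/24462 - 16*144) = 16428*(-1/24462 - 2304) = 16428*(-56360449/24462) = -154314909362/4077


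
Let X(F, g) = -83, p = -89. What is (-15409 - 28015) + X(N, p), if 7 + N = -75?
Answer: -43507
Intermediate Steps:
N = -82 (N = -7 - 75 = -82)
(-15409 - 28015) + X(N, p) = (-15409 - 28015) - 83 = -43424 - 83 = -43507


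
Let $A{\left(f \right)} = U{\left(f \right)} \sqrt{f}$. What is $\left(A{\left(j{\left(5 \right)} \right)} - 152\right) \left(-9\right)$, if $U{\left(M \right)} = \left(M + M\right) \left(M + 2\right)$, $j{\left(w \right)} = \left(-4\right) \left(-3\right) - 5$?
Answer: $1368 - 1134 \sqrt{7} \approx -1632.3$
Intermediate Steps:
$j{\left(w \right)} = 7$ ($j{\left(w \right)} = 12 - 5 = 7$)
$U{\left(M \right)} = 2 M \left(2 + M\right)$
$A{\left(f \right)} = 2 f^{\frac{3}{2}} \left(2 + f\right)$ ($A{\left(f \right)} = 2 f \left(2 + f\right) \sqrt{f} = 2 f^{\frac{3}{2}} \left(2 + f\right)$)
$\left(A{\left(j{\left(5 \right)} \right)} - 152\right) \left(-9\right) = \left(2 \cdot 7^{\frac{3}{2}} \left(2 + 7\right) - 152\right) \left(-9\right) = \left(2 \cdot 7 \sqrt{7} \cdot 9 - 152\right) \left(-9\right) = \left(126 \sqrt{7} - 152\right) \left(-9\right) = \left(-152 + 126 \sqrt{7}\right) \left(-9\right) = 1368 - 1134 \sqrt{7}$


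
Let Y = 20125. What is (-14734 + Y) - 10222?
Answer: -4831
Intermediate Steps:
(-14734 + Y) - 10222 = (-14734 + 20125) - 10222 = 5391 - 10222 = -4831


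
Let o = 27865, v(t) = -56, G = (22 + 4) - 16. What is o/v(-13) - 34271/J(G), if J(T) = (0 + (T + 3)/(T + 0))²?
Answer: -196626785/9464 ≈ -20776.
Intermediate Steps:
G = 10 (G = 26 - 16 = 10)
J(T) = (3 + T)²/T² (J(T) = (0 + (3 + T)/T)² = ((3 + T)/T)² = (3 + T)²/T²)
o/v(-13) - 34271/J(G) = 27865/(-56) - 34271*100/(3 + 10)² = 27865*(-1/56) - 34271/((1/100)*13²) = -27865/56 - 34271/((1/100)*169) = -27865/56 - 34271/169/100 = -27865/56 - 34271*100/169 = -27865/56 - 3427100/169 = -196626785/9464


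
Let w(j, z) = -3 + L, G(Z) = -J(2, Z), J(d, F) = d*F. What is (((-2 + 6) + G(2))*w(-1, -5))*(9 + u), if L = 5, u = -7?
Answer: 0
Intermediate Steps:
J(d, F) = F*d
G(Z) = -2*Z (G(Z) = -Z*2 = -2*Z)
w(j, z) = 2 (w(j, z) = -3 + 5 = 2)
(((-2 + 6) + G(2))*w(-1, -5))*(9 + u) = (((-2 + 6) - 2*2)*2)*(9 - 7) = ((4 - 4)*2)*2 = (0*2)*2 = 0*2 = 0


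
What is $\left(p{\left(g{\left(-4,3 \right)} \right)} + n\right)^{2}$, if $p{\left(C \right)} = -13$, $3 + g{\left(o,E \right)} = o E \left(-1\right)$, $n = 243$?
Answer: $52900$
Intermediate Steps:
$g{\left(o,E \right)} = -3 - E o$ ($g{\left(o,E \right)} = -3 + o E \left(-1\right) = -3 + E o \left(-1\right) = -3 - E o$)
$\left(p{\left(g{\left(-4,3 \right)} \right)} + n\right)^{2} = \left(-13 + 243\right)^{2} = 230^{2} = 52900$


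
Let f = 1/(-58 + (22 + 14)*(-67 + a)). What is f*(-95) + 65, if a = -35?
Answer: 48509/746 ≈ 65.026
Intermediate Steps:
f = -1/3730 (f = 1/(-58 + (22 + 14)*(-67 - 35)) = 1/(-58 + 36*(-102)) = 1/(-58 - 3672) = 1/(-3730) = -1/3730 ≈ -0.00026810)
f*(-95) + 65 = -1/3730*(-95) + 65 = 19/746 + 65 = 48509/746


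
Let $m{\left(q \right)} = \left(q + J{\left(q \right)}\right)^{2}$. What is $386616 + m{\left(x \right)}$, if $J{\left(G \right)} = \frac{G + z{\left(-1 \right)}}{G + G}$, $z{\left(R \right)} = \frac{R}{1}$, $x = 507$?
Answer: $\frac{165583575388}{257049} \approx 6.4417 \cdot 10^{5}$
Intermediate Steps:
$z{\left(R \right)} = R$ ($z{\left(R \right)} = R 1 = R$)
$J{\left(G \right)} = \frac{-1 + G}{2 G}$ ($J{\left(G \right)} = \frac{G - 1}{G + G} = \frac{-1 + G}{2 G}$)
$m{\left(q \right)} = \left(q + \frac{-1 + q}{2 q}\right)^{2}$
$386616 + m{\left(x \right)} = 386616 + \frac{\left(-1 + 507 + 2 \cdot 507^{2}\right)^{2}}{4 \cdot 257049} = 386616 + \frac{1}{4} \cdot \frac{1}{257049} \left(-1 + 507 + 2 \cdot 257049\right)^{2} = 386616 + \frac{1}{4} \cdot \frac{1}{257049} \left(-1 + 507 + 514098\right)^{2} = 386616 + \frac{1}{4} \cdot \frac{1}{257049} \cdot 514604^{2} = 386616 + \frac{1}{4} \cdot \frac{1}{257049} \cdot 264817276816 = 386616 + \frac{66204319204}{257049} = \frac{165583575388}{257049}$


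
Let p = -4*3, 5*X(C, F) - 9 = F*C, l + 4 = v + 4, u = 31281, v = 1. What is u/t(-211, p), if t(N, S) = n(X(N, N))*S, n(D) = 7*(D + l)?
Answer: -10427/249396 ≈ -0.041809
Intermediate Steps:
l = 1 (l = -4 + (1 + 4) = -4 + 5 = 1)
X(C, F) = 9/5 + C*F/5 (X(C, F) = 9/5 + (F*C)/5 = 9/5 + (C*F)/5 = 9/5 + C*F/5)
p = -12
n(D) = 7 + 7*D (n(D) = 7*(D + 1) = 7*(1 + D) = 7 + 7*D)
t(N, S) = S*(98/5 + 7*N**2/5) (t(N, S) = (7 + 7*(9/5 + N*N/5))*S = (7 + 7*(9/5 + N**2/5))*S = (7 + (63/5 + 7*N**2/5))*S = (98/5 + 7*N**2/5)*S = S*(98/5 + 7*N**2/5))
u/t(-211, p) = 31281/(((7/5)*(-12)*(14 + (-211)**2))) = 31281/(((7/5)*(-12)*(14 + 44521))) = 31281/(((7/5)*(-12)*44535)) = 31281/(-748188) = 31281*(-1/748188) = -10427/249396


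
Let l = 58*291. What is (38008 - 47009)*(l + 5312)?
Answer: -199732190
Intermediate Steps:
l = 16878
(38008 - 47009)*(l + 5312) = (38008 - 47009)*(16878 + 5312) = -9001*22190 = -199732190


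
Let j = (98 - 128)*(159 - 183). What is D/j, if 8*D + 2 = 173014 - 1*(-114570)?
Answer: 143791/2880 ≈ 49.927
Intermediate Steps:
D = 143791/4 (D = -¼ + (173014 - 1*(-114570))/8 = -¼ + (173014 + 114570)/8 = -¼ + (⅛)*287584 = -¼ + 35948 = 143791/4 ≈ 35948.)
j = 720 (j = -30*(-24) = 720)
D/j = (143791/4)/720 = (143791/4)*(1/720) = 143791/2880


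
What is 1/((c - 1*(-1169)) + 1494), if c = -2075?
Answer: 1/588 ≈ 0.0017007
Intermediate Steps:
1/((c - 1*(-1169)) + 1494) = 1/((-2075 - 1*(-1169)) + 1494) = 1/((-2075 + 1169) + 1494) = 1/(-906 + 1494) = 1/588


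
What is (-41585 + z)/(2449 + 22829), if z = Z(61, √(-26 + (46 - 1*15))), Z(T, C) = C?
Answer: -41585/25278 + √5/25278 ≈ -1.6450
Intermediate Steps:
z = √5 (z = √(-26 + (46 - 1*15)) = √(-26 + (46 - 15)) = √(-26 + 31) = √5 ≈ 2.2361)
(-41585 + z)/(2449 + 22829) = (-41585 + √5)/(2449 + 22829) = (-41585 + √5)/25278 = (-41585 + √5)*(1/25278) = -41585/25278 + √5/25278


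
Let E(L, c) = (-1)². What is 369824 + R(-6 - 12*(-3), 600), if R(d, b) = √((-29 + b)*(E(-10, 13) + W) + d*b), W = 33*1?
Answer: 369824 + √37414 ≈ 3.7002e+5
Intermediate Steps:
W = 33
E(L, c) = 1
R(d, b) = √(-986 + 34*b + b*d) (R(d, b) = √((-29 + b)*(1 + 33) + d*b) = √((-29 + b)*34 + b*d) = √((-986 + 34*b) + b*d) = √(-986 + 34*b + b*d))
369824 + R(-6 - 12*(-3), 600) = 369824 + √(-986 + 34*600 + 600*(-6 - 12*(-3))) = 369824 + √(-986 + 20400 + 600*(-6 + 36)) = 369824 + √(-986 + 20400 + 600*30) = 369824 + √(-986 + 20400 + 18000) = 369824 + √37414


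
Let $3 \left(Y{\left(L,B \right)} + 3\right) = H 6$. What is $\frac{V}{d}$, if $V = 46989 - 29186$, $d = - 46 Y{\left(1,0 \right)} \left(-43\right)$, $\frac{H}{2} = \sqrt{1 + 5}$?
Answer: $\frac{17803}{57362} + \frac{35606 \sqrt{6}}{86043} \approx 1.324$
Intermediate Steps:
$H = 2 \sqrt{6}$ ($H = 2 \sqrt{1 + 5} = 2 \sqrt{6} \approx 4.899$)
$Y{\left(L,B \right)} = -3 + 4 \sqrt{6}$ ($Y{\left(L,B \right)} = -3 + \frac{2 \sqrt{6} \cdot 6}{3} = -3 + \frac{12 \sqrt{6}}{3} = -3 + 4 \sqrt{6}$)
$d = -5934 + 7912 \sqrt{6}$ ($d = - 46 \left(-3 + 4 \sqrt{6}\right) \left(-43\right) = \left(138 - 184 \sqrt{6}\right) \left(-43\right) = -5934 + 7912 \sqrt{6} \approx 13446.0$)
$V = 17803$
$\frac{V}{d} = \frac{17803}{-5934 + 7912 \sqrt{6}}$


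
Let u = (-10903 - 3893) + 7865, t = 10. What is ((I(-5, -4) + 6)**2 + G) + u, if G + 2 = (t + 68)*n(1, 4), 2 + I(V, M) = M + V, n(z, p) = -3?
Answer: -7142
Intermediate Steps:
I(V, M) = -2 + M + V (I(V, M) = -2 + (M + V) = -2 + M + V)
G = -236 (G = -2 + (10 + 68)*(-3) = -2 + 78*(-3) = -2 - 234 = -236)
u = -6931 (u = -14796 + 7865 = -6931)
((I(-5, -4) + 6)**2 + G) + u = (((-2 - 4 - 5) + 6)**2 - 236) - 6931 = ((-11 + 6)**2 - 236) - 6931 = ((-5)**2 - 236) - 6931 = (25 - 236) - 6931 = -211 - 6931 = -7142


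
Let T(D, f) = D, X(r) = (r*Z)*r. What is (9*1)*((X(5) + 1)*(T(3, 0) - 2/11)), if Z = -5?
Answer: -34596/11 ≈ -3145.1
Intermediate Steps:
X(r) = -5*r² (X(r) = (r*(-5))*r = (-5*r)*r = -5*r²)
(9*1)*((X(5) + 1)*(T(3, 0) - 2/11)) = (9*1)*((-5*5² + 1)*(3 - 2/11)) = 9*((-5*25 + 1)*(3 - 2*1/11)) = 9*((-125 + 1)*(3 - 2/11)) = 9*(-124*31/11) = 9*(-3844/11) = -34596/11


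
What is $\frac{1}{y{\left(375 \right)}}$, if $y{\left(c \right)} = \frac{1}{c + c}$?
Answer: $750$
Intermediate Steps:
$y{\left(c \right)} = \frac{1}{2 c}$
$\frac{1}{y{\left(375 \right)}} = \frac{1}{\frac{1}{2} \cdot \frac{1}{375}} = \frac{1}{\frac{1}{750}} = 750$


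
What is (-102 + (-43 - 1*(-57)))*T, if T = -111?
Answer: 9768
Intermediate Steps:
(-102 + (-43 - 1*(-57)))*T = (-102 + (-43 - 1*(-57)))*(-111) = (-102 + (-43 + 57))*(-111) = (-102 + 14)*(-111) = -88*(-111) = 9768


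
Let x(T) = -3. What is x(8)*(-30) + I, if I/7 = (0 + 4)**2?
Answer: 202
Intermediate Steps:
I = 112 (I = 7*(0 + 4)**2 = 7*4**2 = 7*16 = 112)
x(8)*(-30) + I = -3*(-30) + 112 = 90 + 112 = 202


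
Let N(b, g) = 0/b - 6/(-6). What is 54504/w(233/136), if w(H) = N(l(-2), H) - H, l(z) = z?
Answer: -7412544/97 ≈ -76418.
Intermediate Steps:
N(b, g) = 1 (N(b, g) = 0 - 6*(-⅙) = 0 + 1 = 1)
w(H) = 1 - H
54504/w(233/136) = 54504/(1 - 233/136) = 54504/(-97/136) = 54504*(-136/97) = -7412544/97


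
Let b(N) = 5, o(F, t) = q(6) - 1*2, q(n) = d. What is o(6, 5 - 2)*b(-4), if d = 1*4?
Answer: 10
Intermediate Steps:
d = 4
q(n) = 4
o(F, t) = 2 (o(F, t) = 4 - 1*2 = 4 - 2 = 2)
o(6, 5 - 2)*b(-4) = 2*5 = 10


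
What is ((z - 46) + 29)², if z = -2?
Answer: 361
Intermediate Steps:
((z - 46) + 29)² = ((-2 - 46) + 29)² = (-48 + 29)² = (-19)² = 361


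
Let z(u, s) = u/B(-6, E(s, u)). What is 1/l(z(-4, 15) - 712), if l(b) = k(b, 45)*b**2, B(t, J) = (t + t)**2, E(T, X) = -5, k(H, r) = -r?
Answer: -144/3285253445 ≈ -4.3832e-8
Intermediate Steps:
B(t, J) = 4*t**2 (B(t, J) = (2*t)**2 = 4*t**2)
z(u, s) = u/144 (z(u, s) = u/((4*(-6)**2)) = u/((4*36)) = u/144)
l(b) = -45*b**2 (l(b) = (-1*45)*b**2 = -45*b**2)
1/l(z(-4, 15) - 712) = 1/(-45*((1/144)*(-4) - 712)**2) = 1/(-45*(-1/36 - 712)**2) = 1/(-45*(-25633/36)**2) = 1/(-45*657050689/1296) = 1/(-3285253445/144) = -144/3285253445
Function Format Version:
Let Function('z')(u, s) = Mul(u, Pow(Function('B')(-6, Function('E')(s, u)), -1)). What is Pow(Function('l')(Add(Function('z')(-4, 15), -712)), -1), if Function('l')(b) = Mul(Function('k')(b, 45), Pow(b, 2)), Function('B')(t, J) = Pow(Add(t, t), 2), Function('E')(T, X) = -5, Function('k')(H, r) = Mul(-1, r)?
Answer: Rational(-144, 3285253445) ≈ -4.3832e-8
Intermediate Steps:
Function('B')(t, J) = Mul(4, Pow(t, 2)) (Function('B')(t, J) = Pow(Mul(2, t), 2) = Mul(4, Pow(t, 2)))
Function('z')(u, s) = Mul(Rational(1, 144), u) (Function('z')(u, s) = Mul(u, Pow(Mul(4, Pow(-6, 2)), -1)) = Mul(u, Pow(Mul(4, 36), -1)) = Mul(u, Pow(144, -1)) = Mul(u, Rational(1, 144)) = Mul(Rational(1, 144), u))
Function('l')(b) = Mul(-45, Pow(b, 2)) (Function('l')(b) = Mul(Mul(-1, 45), Pow(b, 2)) = Mul(-45, Pow(b, 2)))
Pow(Function('l')(Add(Function('z')(-4, 15), -712)), -1) = Pow(Mul(-45, Pow(Add(Mul(Rational(1, 144), -4), -712), 2)), -1) = Pow(Mul(-45, Pow(Add(Rational(-1, 36), -712), 2)), -1) = Pow(Mul(-45, Pow(Rational(-25633, 36), 2)), -1) = Pow(Mul(-45, Rational(657050689, 1296)), -1) = Pow(Rational(-3285253445, 144), -1) = Rational(-144, 3285253445)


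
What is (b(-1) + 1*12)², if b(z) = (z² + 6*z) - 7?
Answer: 0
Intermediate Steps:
b(z) = -7 + z² + 6*z
(b(-1) + 1*12)² = ((-7 + (-1)² + 6*(-1)) + 1*12)² = ((-7 + 1 - 6) + 12)² = (-12 + 12)² = 0² = 0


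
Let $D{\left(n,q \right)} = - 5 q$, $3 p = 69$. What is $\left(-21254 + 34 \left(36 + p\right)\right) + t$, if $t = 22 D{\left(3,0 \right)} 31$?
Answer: $-19248$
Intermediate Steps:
$p = 23$ ($p = \frac{1}{3} \cdot 69 = 23$)
$t = 0$ ($t = 22 \left(\left(-5\right) 0\right) 31 = 22 \cdot 0 \cdot 31 = 0 \cdot 31 = 0$)
$\left(-21254 + 34 \left(36 + p\right)\right) + t = \left(-21254 + 34 \left(36 + 23\right)\right) + 0 = \left(-21254 + 34 \cdot 59\right) + 0 = \left(-21254 + 2006\right) + 0 = -19248 + 0 = -19248$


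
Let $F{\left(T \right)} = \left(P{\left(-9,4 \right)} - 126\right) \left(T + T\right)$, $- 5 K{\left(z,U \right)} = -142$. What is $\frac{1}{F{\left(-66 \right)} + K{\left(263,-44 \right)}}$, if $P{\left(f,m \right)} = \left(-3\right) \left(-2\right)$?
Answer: $\frac{5}{79342} \approx 6.3018 \cdot 10^{-5}$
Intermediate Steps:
$K{\left(z,U \right)} = \frac{142}{5}$ ($K{\left(z,U \right)} = \left(- \frac{1}{5}\right) \left(-142\right) = \frac{142}{5}$)
$P{\left(f,m \right)} = 6$
$F{\left(T \right)} = - 240 T$ ($F{\left(T \right)} = \left(6 - 126\right) \left(T + T\right) = - 120 \cdot 2 T = - 240 T$)
$\frac{1}{F{\left(-66 \right)} + K{\left(263,-44 \right)}} = \frac{1}{\left(-240\right) \left(-66\right) + \frac{142}{5}} = \frac{1}{15840 + \frac{142}{5}} = \frac{1}{\frac{79342}{5}} = \frac{5}{79342}$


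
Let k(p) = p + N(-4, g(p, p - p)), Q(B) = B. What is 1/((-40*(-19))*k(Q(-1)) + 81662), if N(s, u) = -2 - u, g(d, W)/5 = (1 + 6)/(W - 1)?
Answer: 1/105982 ≈ 9.4356e-6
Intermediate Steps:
g(d, W) = 35/(-1 + W) (g(d, W) = 5*((1 + 6)/(W - 1)) = 5*(7/(-1 + W)) = 35/(-1 + W))
k(p) = 33 + p (k(p) = p + (-2 - 35/(-1 + (p - p))) = p + (-2 - 35/(-1 + 0)) = p + (-2 - 35/(-1)) = p + (-2 - 35*(-1)) = p + (-2 - 1*(-35)) = p + (-2 + 35) = p + 33 = 33 + p)
1/((-40*(-19))*k(Q(-1)) + 81662) = 1/((-40*(-19))*(33 - 1) + 81662) = 1/(760*32 + 81662) = 1/(24320 + 81662) = 1/105982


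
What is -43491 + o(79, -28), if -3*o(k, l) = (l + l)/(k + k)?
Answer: -10307339/237 ≈ -43491.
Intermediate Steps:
o(k, l) = -l/(3*k) (o(k, l) = -(l + l)/(3*(k + k)) = -2*l/(3*(2*k)) = -2*l*1/(2*k)/3 = -l/(3*k))
-43491 + o(79, -28) = -43491 - ⅓*(-28)/79 = -43491 - ⅓*(-28)*1/79 = -43491 + 28/237 = -10307339/237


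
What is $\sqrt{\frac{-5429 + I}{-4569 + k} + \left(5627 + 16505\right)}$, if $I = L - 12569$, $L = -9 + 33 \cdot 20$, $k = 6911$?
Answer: $\frac{\sqrt{121352596574}}{2342} \approx 148.74$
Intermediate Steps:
$L = 651$ ($L = -9 + 660 = 651$)
$I = -11918$ ($I = 651 - 12569 = -11918$)
$\sqrt{\frac{-5429 + I}{-4569 + k} + \left(5627 + 16505\right)} = \sqrt{\frac{-5429 - 11918}{-4569 + 6911} + \left(5627 + 16505\right)} = \sqrt{- \frac{17347}{2342} + 22132} = \sqrt{\frac{51815797}{2342}} = \frac{\sqrt{121352596574}}{2342}$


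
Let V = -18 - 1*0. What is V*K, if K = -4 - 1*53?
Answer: 1026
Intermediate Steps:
V = -18 (V = -18 + 0 = -18)
K = -57 (K = -4 - 53 = -57)
V*K = -18*(-57) = 1026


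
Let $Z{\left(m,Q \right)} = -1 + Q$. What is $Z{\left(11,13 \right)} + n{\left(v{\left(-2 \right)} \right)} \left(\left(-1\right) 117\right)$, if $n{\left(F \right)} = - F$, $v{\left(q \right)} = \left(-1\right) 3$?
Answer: $-339$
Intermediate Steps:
$v{\left(q \right)} = -3$
$Z{\left(11,13 \right)} + n{\left(v{\left(-2 \right)} \right)} \left(\left(-1\right) 117\right) = \left(-1 + 13\right) + \left(-1\right) \left(-3\right) \left(\left(-1\right) 117\right) = 12 + 3 \left(-117\right) = 12 - 351 = -339$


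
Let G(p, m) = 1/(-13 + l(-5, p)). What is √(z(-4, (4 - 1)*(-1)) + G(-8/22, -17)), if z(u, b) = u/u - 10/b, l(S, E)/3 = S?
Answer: 19*√21/42 ≈ 2.0731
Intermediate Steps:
l(S, E) = 3*S
G(p, m) = -1/28 (G(p, m) = 1/(-13 + 3*(-5)) = 1/(-13 - 15) = 1/(-28) = -1/28)
z(u, b) = 1 - 10/b
√(z(-4, (4 - 1)*(-1)) + G(-8/22, -17)) = √((-10 + (4 - 1)*(-1))/(((4 - 1)*(-1))) - 1/28) = √((-10 + 3*(-1))/((3*(-1))) - 1/28) = √((-10 - 3)/(-3) - 1/28) = √(-⅓*(-13) - 1/28) = √(13/3 - 1/28) = √(361/84) = 19*√21/42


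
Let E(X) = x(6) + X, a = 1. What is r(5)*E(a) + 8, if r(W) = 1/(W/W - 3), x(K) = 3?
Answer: 6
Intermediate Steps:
r(W) = -1/2 (r(W) = 1/(1 - 3) = 1/(-2) = -1/2)
E(X) = 3 + X
r(5)*E(a) + 8 = -(3 + 1)/2 + 8 = -1/2*4 + 8 = -2 + 8 = 6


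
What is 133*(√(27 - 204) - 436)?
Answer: -57988 + 133*I*√177 ≈ -57988.0 + 1769.4*I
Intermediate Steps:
133*(√(27 - 204) - 436) = 133*(√(-177) - 436) = 133*(I*√177 - 436) = 133*(-436 + I*√177) = -57988 + 133*I*√177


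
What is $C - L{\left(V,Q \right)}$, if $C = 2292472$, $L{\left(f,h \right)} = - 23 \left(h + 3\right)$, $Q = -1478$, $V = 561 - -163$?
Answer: $2258547$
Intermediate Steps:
$V = 724$ ($V = 561 + 163 = 724$)
$L{\left(f,h \right)} = -69 - 23 h$ ($L{\left(f,h \right)} = - 23 \left(3 + h\right) = -69 - 23 h$)
$C - L{\left(V,Q \right)} = 2292472 - \left(-69 - -33994\right) = 2292472 - \left(-69 + 33994\right) = 2292472 - 33925 = 2258547$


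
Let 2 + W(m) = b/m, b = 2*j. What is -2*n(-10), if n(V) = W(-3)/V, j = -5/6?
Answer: -13/45 ≈ -0.28889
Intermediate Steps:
j = -5/6 (j = -5*1/6 = -5/6 ≈ -0.83333)
b = -5/3 (b = 2*(-5/6) = -5/3 ≈ -1.6667)
W(m) = -2 - 5/(3*m)
n(V) = -13/(9*V) (n(V) = (-2 - 5/3/(-3))/V = (-2 - 5/3*(-1/3))/V = (-2 + 5/9)/V = -13/(9*V))
-2*n(-10) = -(-26)/(9*(-10)) = -(-26)*(-1)/(9*10) = -2*13/90 = -13/45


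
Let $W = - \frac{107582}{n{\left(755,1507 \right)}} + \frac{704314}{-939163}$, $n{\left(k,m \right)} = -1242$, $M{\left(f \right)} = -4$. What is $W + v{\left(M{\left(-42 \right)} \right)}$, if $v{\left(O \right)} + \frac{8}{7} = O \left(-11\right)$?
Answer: $\frac{525534032473}{4082541561} \approx 128.73$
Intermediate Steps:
$v{\left(O \right)} = - \frac{8}{7} - 11 O$ ($v{\left(O \right)} = - \frac{8}{7} + O \left(-11\right) = - \frac{8}{7} - 11 O$)
$W = \frac{50081137939}{583220223}$ ($W = - \frac{107582}{-1242} + \frac{704314}{-939163} = \left(-107582\right) \left(- \frac{1}{1242}\right) + 704314 \left(- \frac{1}{939163}\right) = \frac{53791}{621} - \frac{704314}{939163} = \frac{50081137939}{583220223} \approx 85.87$)
$W + v{\left(M{\left(-42 \right)} \right)} = \frac{50081137939}{583220223} - - \frac{300}{7} = \frac{50081137939}{583220223} + \left(- \frac{8}{7} + 44\right) = \frac{50081137939}{583220223} + \frac{300}{7} = \frac{525534032473}{4082541561}$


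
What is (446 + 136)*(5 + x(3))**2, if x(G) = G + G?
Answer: 70422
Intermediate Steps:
x(G) = 2*G
(446 + 136)*(5 + x(3))**2 = (446 + 136)*(5 + 2*3)**2 = 582*(5 + 6)**2 = 582*11**2 = 582*121 = 70422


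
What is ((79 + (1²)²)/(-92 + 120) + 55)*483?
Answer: 27945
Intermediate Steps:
((79 + (1²)²)/(-92 + 120) + 55)*483 = ((79 + 1²)/28 + 55)*483 = ((79 + 1)*(1/28) + 55)*483 = (80*(1/28) + 55)*483 = (20/7 + 55)*483 = (405/7)*483 = 27945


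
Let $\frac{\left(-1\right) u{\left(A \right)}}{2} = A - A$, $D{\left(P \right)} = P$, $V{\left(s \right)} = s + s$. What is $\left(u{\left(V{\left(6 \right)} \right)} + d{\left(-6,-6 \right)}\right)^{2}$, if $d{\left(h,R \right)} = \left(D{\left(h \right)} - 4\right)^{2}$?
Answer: $10000$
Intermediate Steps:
$V{\left(s \right)} = 2 s$
$u{\left(A \right)} = 0$ ($u{\left(A \right)} = - 2 \left(A - A\right) = \left(-2\right) 0 = 0$)
$d{\left(h,R \right)} = \left(-4 + h\right)^{2}$ ($d{\left(h,R \right)} = \left(h - 4\right)^{2} = \left(-4 + h\right)^{2}$)
$\left(u{\left(V{\left(6 \right)} \right)} + d{\left(-6,-6 \right)}\right)^{2} = \left(0 + \left(-4 - 6\right)^{2}\right)^{2} = \left(0 + \left(-10\right)^{2}\right)^{2} = \left(0 + 100\right)^{2} = 100^{2} = 10000$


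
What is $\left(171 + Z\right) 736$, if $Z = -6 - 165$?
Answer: $0$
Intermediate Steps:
$Z = -171$ ($Z = -6 - 165 = -171$)
$\left(171 + Z\right) 736 = \left(171 - 171\right) 736 = 0 \cdot 736 = 0$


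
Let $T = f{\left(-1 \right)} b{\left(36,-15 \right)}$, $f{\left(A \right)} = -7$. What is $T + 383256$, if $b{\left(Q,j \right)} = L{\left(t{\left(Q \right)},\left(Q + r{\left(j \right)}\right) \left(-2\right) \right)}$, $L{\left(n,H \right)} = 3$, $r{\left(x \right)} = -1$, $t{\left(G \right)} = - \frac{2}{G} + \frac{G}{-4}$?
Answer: $383235$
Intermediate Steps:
$t{\left(G \right)} = - \frac{2}{G} - \frac{G}{4}$ ($t{\left(G \right)} = - \frac{2}{G} + G \left(- \frac{1}{4}\right) = - \frac{2}{G} - \frac{G}{4}$)
$b{\left(Q,j \right)} = 3$
$T = -21$ ($T = \left(-7\right) 3 = -21$)
$T + 383256 = -21 + 383256 = 383235$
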